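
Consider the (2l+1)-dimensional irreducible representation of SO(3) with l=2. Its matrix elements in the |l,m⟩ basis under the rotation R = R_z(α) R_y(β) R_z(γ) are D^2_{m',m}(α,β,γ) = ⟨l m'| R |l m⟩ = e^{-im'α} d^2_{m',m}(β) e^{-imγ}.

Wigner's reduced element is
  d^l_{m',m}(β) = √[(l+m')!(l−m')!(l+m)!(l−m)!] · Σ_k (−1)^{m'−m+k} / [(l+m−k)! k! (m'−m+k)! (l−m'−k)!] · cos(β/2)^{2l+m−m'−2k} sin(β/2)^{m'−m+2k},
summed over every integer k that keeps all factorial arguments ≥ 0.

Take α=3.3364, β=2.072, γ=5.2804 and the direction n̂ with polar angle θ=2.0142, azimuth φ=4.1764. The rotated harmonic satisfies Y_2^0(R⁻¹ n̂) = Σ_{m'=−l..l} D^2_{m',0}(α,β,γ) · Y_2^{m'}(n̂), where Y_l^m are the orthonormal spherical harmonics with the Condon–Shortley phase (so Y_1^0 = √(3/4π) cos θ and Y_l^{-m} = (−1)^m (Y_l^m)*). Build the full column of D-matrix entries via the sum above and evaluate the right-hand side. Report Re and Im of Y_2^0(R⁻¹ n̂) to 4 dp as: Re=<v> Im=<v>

Re=0.1956 Im=0.0000

Need the full column D^2_{m',0} for m'=−2..2 at α=3.3364, β=2.072, γ=5.2804.
cos(β/2)=0.509666, sin(β/2)=0.860372
d^2_{-2,0}: single k=2 term ⇒ +0.470999;  D = +0.435700+0.178900i
d^2_{-1,0}: k∈[1..2] ⇒ +0.279009 -0.795098 = -0.516089;  D = +0.506327+0.099903i
d^2_{0,0}: k∈[0..2] ⇒ +0.067475 -0.769138 +0.547956 = -0.153706;  D = -0.153706+0.000000i
d^2_{1,0}: k∈[0..1] ⇒ -0.279009 +0.795098 = +0.516089;  D = -0.506327+0.099903i
d^2_{2,0}: single k=0 term ⇒ +0.470999;  D = +0.435700-0.178900i
Y_2^{m'}(θ=2.0142,φ=4.1764) and Σ D·Y over m':
  (+0.4357+0.1789i)·(-0.1508-0.2768i)  (+0.5063+0.0999i)·(+0.1529-0.2574i)  (-0.1537+0.0000i)·(-0.1412+0.0000i)  (-0.5063+0.0999i)·(-0.1529-0.2574i)  (+0.4357-0.1789i)·(-0.1508+0.2768i)
Y_2^0(R⁻¹ n̂) = +0.195610+0.000000i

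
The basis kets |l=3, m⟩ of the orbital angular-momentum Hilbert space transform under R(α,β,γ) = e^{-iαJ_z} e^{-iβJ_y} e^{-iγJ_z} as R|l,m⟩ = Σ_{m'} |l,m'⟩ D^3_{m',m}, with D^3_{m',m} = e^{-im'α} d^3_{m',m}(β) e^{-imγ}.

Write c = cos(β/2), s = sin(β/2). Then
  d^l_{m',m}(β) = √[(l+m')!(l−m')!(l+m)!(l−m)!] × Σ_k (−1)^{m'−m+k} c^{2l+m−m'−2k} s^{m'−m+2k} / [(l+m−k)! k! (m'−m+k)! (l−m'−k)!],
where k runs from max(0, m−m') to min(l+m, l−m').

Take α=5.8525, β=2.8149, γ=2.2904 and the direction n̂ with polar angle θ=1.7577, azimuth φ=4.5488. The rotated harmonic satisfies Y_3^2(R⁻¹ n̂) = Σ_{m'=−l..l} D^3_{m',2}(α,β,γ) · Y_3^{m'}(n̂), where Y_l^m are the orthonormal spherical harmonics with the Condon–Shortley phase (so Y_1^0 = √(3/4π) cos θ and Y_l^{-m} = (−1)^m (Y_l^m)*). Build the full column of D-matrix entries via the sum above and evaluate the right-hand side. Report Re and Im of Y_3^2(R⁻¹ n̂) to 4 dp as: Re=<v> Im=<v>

Need the full column D^3_{m',2} for m'=−3..3 at α=5.8525, β=2.8149, γ=2.2904.
cos(β/2)=0.162621, sin(β/2)=0.986689
d^3_{-3,2}: single k=5 term ⇒ +0.372523;  D = +0.341599+0.148603i
d^3_{-2,2}: k∈[4..5] ⇒ +0.125327 -0.922743 = -0.797416;  D = -0.531643-0.594330i
d^3_{-1,2}: k∈[3..4] ⇒ +0.026128 -0.480925 = -0.454797;  D = -0.134009-0.434605i
d^3_{0,2}: k∈[2..3] ⇒ +0.003729 -0.137288 = -0.133559;  D = +0.017524-0.132404i
d^3_{1,2}: k∈[1..2] ⇒ +0.000355 -0.026128 = -0.025773;  D = +0.013740-0.021805i
d^3_{2,2}: k∈[0..1] ⇒ +0.000018 -0.003404 = -0.003386;  D = +0.002836-0.001849i
d^3_{3,2}: single k=0 term ⇒ -0.000275;  D = +0.000272-0.000040i
Y_3^{m'}(θ=1.7577,φ=4.5488) and Σ D·Y over m':
  (+0.3416+0.1486i)·(+0.1865-0.3491i)  (-0.5316-0.5943i)·(+0.1736+0.0589i)  (-0.1340-0.4346i)·(+0.0428-0.2592i)  (+0.0175-0.1324i)·(+0.1961+0.0000i)  (+0.0137-0.0218i)·(-0.0428-0.2592i)  (+0.0028-0.0018i)·(+0.1736-0.0589i)  (+0.0003-0.0000i)·(-0.1865-0.3491i)
Y_3^2(R⁻¹ n̂) = -0.062565-0.239061i

Re=-0.0626 Im=-0.2391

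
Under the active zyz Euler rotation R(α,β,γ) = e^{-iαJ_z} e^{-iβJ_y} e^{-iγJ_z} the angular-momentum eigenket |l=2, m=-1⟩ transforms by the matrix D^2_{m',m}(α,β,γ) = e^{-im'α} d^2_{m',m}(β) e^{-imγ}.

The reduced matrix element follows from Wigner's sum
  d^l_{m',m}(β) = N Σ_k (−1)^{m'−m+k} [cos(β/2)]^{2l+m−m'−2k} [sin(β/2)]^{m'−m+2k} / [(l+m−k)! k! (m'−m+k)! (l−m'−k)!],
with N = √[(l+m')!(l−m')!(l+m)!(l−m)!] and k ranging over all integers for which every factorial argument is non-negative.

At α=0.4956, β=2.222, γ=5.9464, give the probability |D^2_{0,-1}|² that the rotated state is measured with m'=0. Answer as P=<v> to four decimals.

P=0.3486

Split into d^2_{0,-1}(β=2.222) × two z-phases.
c=cos(2.222/2)=0.443766, s=sin(2.222/2)=0.896143; N=√[2·2·1·6]=4.898979
Admissible k: 0..1 (factorial args all ≥0)
  k=0: (−1)^1·4.8990/(2)·0.4438^3·0.8961^1 = -0.191829
  k=1: (−1)^2·4.8990/(2)·0.4438^1·0.8961^3 = +0.782278
d^2_{0,-1}(2.222) = -0.191829 +0.782278 = +0.590449
|D^2_{0,-1}|² = |d^2_{0,-1}(β)|² = (+0.590449)² = 0.348630 (the z-rotation phases have unit modulus)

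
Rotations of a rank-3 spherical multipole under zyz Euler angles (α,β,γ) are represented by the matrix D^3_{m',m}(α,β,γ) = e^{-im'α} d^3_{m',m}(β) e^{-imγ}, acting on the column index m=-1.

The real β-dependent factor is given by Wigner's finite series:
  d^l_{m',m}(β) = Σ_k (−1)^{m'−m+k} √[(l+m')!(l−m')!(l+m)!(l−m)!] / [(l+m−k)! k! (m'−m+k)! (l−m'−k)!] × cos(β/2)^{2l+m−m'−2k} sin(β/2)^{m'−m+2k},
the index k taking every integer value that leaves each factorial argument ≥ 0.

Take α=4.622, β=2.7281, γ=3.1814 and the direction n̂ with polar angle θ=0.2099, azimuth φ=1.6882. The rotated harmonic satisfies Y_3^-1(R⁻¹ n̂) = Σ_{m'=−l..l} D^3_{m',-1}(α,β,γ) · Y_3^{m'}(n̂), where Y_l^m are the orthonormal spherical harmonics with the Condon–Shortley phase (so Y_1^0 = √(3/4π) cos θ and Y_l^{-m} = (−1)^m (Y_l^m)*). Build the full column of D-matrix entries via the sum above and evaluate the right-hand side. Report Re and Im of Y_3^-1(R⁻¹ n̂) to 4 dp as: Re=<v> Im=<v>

Need the full column D^3_{m',-1} for m'=−3..3 at α=4.622, β=2.7281, γ=3.1814.
cos(β/2)=0.205277, sin(β/2)=0.978704
d^3_{-3,-1}: single k=2 term ⇒ +0.006587;  D = -0.001510-0.006412i
d^3_{-2,-1}: k∈[1..2] ⇒ +0.001128 -0.051286 = -0.050158;  D = -0.049661+0.007047i
d^3_{-1,-1}: k∈[0..2] ⇒ +0.000075 -0.013607 +0.231972 = +0.218440;  D = +0.011044+0.218161i
d^3_{0,-1}: k∈[0..2] ⇒ -0.001236 +0.084272 -0.638538 = -0.555502;  D = +0.555062+0.022107i
d^3_{1,-1}: k∈[0..2] ⇒ +0.010205 -0.309296 +0.878837 = +0.579746;  D = +0.075268-0.574839i
d^3_{2,-1}: k∈[0..1] ⇒ -0.051286 +0.582903 = +0.531617;  D = +0.518735+0.116318i
d^3_{3,-1}: single k=0 term ⇒ +0.149737;  D = -0.045818+0.142555i
Y_3^{m'}(θ=0.2099,φ=1.6882) and Σ D·Y over m':
  (-0.0015-0.0064i)·(+0.0013+0.0035i)  (-0.0497+0.0070i)·(-0.0422+0.0101i)  (+0.0110+0.2182i)·(-0.0298-0.2530i)  (+0.5551+0.0221i)·(+0.6507+0.0000i)  (+0.0753-0.5748i)·(+0.0298-0.2530i)  (+0.5187+0.1163i)·(-0.0422-0.0101i)  (-0.0458+0.1426i)·(-0.0013+0.0035i)
Y_3^-1(R⁻¹ n̂) = +0.253767-0.042418i

Re=0.2538 Im=-0.0424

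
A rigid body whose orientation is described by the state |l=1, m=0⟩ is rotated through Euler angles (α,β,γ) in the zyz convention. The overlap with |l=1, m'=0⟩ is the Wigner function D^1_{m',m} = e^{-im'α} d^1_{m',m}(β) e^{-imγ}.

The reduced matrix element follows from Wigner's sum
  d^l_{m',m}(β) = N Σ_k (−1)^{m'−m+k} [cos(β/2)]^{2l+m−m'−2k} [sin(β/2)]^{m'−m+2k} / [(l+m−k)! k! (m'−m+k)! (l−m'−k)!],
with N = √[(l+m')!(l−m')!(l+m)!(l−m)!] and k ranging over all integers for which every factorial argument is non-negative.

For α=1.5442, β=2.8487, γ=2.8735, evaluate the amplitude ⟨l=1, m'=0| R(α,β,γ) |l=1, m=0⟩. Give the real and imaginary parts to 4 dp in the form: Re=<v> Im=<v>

Re=-0.9574 Im=0.0000

D^1_{0,0}(1.5442,2.8487,2.8735) = e^{-i·0·1.5442}·d^1_{0,0}(2.8487)·e^{-i·0·2.8735}. Compute d first:
With c≡cos(β/2)=0.145923 and s≡sin(β/2)=0.989296, N=[1·1·1·1]^{1/2}=1.000000
k: max(0,(0)−(0))=0 … min(1+(0),1−(0))=1
  k=0: (−1)^0·1.0000/(1)·0.1459^2·0.9893^0 = +0.021294
  k=1: (−1)^1·1.0000/(1)·0.1459^0·0.9893^2 = -0.978706
d^1_{0,0}(2.8487) = +0.021294 -0.978706 = -0.957413
D = (+1.000000+0.000000i)·(-0.957413)·(+1.000000+0.000000i) = -0.957413+0.000000i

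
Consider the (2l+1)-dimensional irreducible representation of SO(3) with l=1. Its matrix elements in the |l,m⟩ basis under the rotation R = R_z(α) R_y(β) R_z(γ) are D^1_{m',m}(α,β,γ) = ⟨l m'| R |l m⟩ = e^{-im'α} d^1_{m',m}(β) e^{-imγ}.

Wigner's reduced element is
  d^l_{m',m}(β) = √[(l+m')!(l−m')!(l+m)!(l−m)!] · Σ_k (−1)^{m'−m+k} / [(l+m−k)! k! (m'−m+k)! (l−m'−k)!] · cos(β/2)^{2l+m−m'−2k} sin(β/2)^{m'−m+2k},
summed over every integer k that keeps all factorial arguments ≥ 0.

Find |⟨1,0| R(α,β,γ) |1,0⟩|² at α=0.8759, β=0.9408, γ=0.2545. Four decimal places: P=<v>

P=0.3471

Split into d^1_{0,0}(β=0.9408) × two z-phases.
c=cos(0.9408/2)=0.891387, s=sin(0.9408/2)=0.453243; N=√[1·1·1·1]=1.000000
k∈{0,1} keeps every argument non-negative
  k=0: (−1)^0·1.0000/(1)·0.8914^2·0.4532^0 = +0.794571
  k=1: (−1)^1·1.0000/(1)·0.8914^0·0.4532^2 = -0.205429
d^1_{0,0}(0.9408) = +0.794571 -0.205429 = +0.589142
|D^1_{0,0}|² = |d^1_{0,0}(β)|² = (+0.589142)² = 0.347088 (the z-rotation phases have unit modulus)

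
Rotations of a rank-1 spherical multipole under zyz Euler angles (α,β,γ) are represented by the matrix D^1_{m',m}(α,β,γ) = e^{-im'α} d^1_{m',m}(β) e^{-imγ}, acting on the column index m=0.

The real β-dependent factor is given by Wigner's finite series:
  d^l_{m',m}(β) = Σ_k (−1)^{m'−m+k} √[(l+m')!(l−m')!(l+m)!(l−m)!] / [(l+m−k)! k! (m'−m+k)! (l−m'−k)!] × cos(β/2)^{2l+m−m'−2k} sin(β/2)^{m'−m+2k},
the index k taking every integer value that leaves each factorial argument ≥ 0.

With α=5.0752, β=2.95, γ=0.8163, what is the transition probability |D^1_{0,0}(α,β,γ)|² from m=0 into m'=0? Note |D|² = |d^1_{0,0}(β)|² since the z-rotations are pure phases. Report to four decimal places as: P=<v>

Split into d^1_{0,0}(β=2.95) × two z-phases.
With c≡cos(β/2)=0.095650 and s≡sin(β/2)=0.995415, N=[1·1·1·1]^{1/2}=1.000000
The bounds max(0,m−m')=0 and min(l+m,l−m')=1 give 2 terms
  k=0: (−1)^0·1.0000/(1)·0.0956^2·0.9954^0 = +0.009149
  k=1: (−1)^1·1.0000/(1)·0.0956^0·0.9954^2 = -0.990851
d^1_{0,0}(2.95) = +0.009149 -0.990851 = -0.981702
|D^1_{0,0}|² = |d^1_{0,0}(β)|² = (-0.981702)² = 0.963739 (the z-rotation phases have unit modulus)

P=0.9637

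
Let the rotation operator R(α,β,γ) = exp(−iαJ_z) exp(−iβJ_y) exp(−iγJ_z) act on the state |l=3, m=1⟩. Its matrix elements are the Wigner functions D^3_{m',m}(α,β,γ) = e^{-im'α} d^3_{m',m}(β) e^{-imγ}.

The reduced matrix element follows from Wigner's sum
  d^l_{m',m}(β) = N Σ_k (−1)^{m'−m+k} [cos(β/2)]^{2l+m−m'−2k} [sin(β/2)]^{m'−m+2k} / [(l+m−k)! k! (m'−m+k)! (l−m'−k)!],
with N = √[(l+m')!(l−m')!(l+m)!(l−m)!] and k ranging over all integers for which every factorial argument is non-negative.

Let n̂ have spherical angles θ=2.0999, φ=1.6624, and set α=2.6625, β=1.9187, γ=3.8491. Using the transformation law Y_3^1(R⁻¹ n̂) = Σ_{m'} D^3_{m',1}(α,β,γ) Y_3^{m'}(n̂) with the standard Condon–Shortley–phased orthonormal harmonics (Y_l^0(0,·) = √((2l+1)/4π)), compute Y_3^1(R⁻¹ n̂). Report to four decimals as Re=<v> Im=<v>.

Re=-0.0648 Im=-0.2113

Need the full column D^3_{m',1} for m'=−3..3 at α=2.6625, β=1.9187, γ=3.8491.
cos(β/2)=0.574052, sin(β/2)=0.818819
d^3_{-3,1}: single k=4 term ⇒ +0.573719;  D = -0.311522-0.481776i
d^3_{-2,1}: k∈[3..4] ⇒ +0.656822 -0.668175 = -0.011353;  D = -0.001076-0.011302i
d^3_{-1,1}: k∈[2..4] ⇒ +0.436850 -1.185069 +0.301388 = -0.446831;  D = -0.167479+0.414257i
d^3_{0,1}: k∈[1..3] ⇒ +0.176822 -1.079268 +0.731949 = -0.170498;  D = +0.129576-0.110814i
d^3_{1,1}: k∈[0..2] ⇒ +0.035786 -0.582467 +0.888802 = +0.342121;  D = +0.333235-0.077468i
d^3_{2,1}: k∈[0..1] ⇒ -0.161415 +0.656822 = +0.495406;  D = -0.479922-0.122891i
d^3_{3,1}: single k=0 term ⇒ +0.281986;  D = +0.210172+0.187999i
Y_3^{m'}(θ=2.0999,φ=1.6624) and Σ D·Y over m':
  (-0.3115-0.4818i)·(+0.0728+0.2583i)  (-0.0011-0.0113i)·(+0.3780-0.0700i)  (-0.1675+0.4143i)·(-0.0070-0.0761i)  (+0.1296-0.1108i)·(+0.3251+0.0000i)  (+0.3332-0.0775i)·(+0.0070-0.0761i)  (-0.4799-0.1229i)·(+0.3780+0.0700i)  (+0.2102+0.1880i)·(-0.0728+0.2583i)
Y_3^1(R⁻¹ n̂) = -0.064845-0.211307i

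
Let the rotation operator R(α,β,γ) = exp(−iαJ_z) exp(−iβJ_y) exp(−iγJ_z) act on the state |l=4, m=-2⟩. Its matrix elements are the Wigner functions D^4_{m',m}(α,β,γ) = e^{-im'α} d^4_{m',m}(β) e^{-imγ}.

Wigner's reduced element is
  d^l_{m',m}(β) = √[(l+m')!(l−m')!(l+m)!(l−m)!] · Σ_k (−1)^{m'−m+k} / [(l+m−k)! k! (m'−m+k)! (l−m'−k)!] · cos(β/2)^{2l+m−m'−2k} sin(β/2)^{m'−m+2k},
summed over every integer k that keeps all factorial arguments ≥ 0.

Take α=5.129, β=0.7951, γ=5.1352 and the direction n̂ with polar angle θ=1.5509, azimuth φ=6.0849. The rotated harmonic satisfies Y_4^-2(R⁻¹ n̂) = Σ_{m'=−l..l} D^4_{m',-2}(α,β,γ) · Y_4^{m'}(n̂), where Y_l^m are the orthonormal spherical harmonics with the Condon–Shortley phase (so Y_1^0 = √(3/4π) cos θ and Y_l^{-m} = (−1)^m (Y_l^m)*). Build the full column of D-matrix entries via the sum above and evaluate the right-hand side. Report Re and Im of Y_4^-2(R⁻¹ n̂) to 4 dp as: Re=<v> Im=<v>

Re=-0.0121 Im=0.0726

Need the full column D^4_{m',-2} for m'=−4..4 at α=5.129, β=0.7951, γ=5.1352.
cos(β/2)=0.922012, sin(β/2)=0.387161
d^4_{-4,-2}: single k=2 term ⇒ +0.487283;  D = +0.393874-0.286894i
d^4_{-3,-2}: k∈[1..2] ⇒ +0.820563 -0.434052 = +0.386511;  D = +0.334523+0.193610i
d^4_{-2,-2}: k∈[0..2] ⇒ +0.522268 -1.105055 +0.243558 = -0.339228;  D = +0.036582-0.337250i
d^4_{-1,-2}: k∈[0..2] ⇒ -0.930431 +0.820282 -0.096423 = -0.206572;  D = +0.196816-0.062734i
d^4_{0,-2}: k∈[0..2] ⇒ +0.873622 -0.410773 +0.027161 = +0.490011;  D = -0.325007-0.366716i
d^4_{1,-2}: k∈[0..2] ⇒ -0.546855 +0.144635 -0.005100 = -0.407321;  D = -0.169434+0.370408i
d^4_{2,-2}: k∈[0..2] ⇒ +0.243558 -0.034356 +0.000505 = +0.209707;  D = +0.209691+0.002600i
d^4_{3,-2}: k∈[0..1] ⇒ -0.076533 +0.004498 = -0.072035;  D = -0.028331-0.066230i
d^4_{4,-2}: single k=0 term ⇒ +0.015150;  D = -0.010326+0.011085i
Y_4^{m'}(θ=1.5509,φ=6.0849) and Σ D·Y over m':
  (+0.3939-0.2869i)·(+0.3102+0.3151i)  (+0.3345+0.1936i)·(+0.0206+0.0139i)  (+0.0366-0.3373i)·(-0.3076-0.1288i)  (+0.1968-0.0627i)·(-0.0277-0.0056i)  (-0.3250-0.3667i)·(+0.3161+0.0000i)  (-0.1694+0.3704i)·(+0.0277-0.0056i)  (+0.2097+0.0026i)·(-0.3076+0.1288i)  (-0.0283-0.0662i)·(-0.0206+0.0139i)  (-0.0103+0.0111i)·(+0.3102-0.3151i)
Y_4^-2(R⁻¹ n̂) = -0.012094+0.072551i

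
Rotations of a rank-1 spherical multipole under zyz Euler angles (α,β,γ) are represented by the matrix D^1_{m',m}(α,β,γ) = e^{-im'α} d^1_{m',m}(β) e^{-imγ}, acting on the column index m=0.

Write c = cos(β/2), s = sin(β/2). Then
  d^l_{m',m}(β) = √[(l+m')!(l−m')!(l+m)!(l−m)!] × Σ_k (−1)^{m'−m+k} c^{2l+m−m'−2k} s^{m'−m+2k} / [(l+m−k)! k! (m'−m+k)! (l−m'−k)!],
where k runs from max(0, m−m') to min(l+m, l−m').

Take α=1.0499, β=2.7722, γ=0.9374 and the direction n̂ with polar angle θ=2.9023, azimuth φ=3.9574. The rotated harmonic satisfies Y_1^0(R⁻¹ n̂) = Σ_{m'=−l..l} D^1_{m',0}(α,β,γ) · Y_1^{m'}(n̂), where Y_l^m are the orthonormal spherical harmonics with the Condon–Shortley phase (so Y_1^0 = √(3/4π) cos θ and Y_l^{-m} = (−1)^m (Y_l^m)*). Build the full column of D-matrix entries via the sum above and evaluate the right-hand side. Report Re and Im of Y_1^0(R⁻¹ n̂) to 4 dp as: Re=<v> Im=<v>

Re=0.4020 Im=0.0000

Need the full column D^1_{m',0} for m'=−1..1 at α=1.0499, β=2.7722, γ=0.9374.
cos(β/2)=0.183648, sin(β/2)=0.982992
d^1_{-1,0}: single k=1 term ⇒ +0.255300;  D = +0.127052+0.221441i
d^1_{0,0}: k∈[0..1] ⇒ +0.033727 -0.966273 = -0.932547;  D = -0.932547+0.000000i
d^1_{1,0}: single k=0 term ⇒ -0.255300;  D = -0.127052+0.221441i
Y_1^{m'}(θ=2.9023,φ=3.9574) and Σ D·Y over m':
  (+0.1271+0.2214i)·(-0.0561+0.0596i)  (-0.9325+0.0000i)·(-0.4747+0.0000i)  (-0.1271+0.2214i)·(+0.0561+0.0596i)
Y_1^0(R⁻¹ n̂) = +0.401990+0.000000i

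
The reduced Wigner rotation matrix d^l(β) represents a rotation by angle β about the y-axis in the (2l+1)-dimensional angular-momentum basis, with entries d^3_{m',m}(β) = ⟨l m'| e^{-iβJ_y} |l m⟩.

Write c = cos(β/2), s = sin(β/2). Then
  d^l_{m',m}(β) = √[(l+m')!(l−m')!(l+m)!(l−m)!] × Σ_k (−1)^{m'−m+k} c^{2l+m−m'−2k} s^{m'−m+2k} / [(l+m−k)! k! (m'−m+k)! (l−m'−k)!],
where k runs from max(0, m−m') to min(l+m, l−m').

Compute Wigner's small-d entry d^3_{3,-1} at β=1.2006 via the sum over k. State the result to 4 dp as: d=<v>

d^3_{3,-1}(β=1.2006) via Wigner's sum:
c=cos(1.2006/2)=0.825166, s=sin(1.2006/2)=0.564890; N=√[720·1·2·24]=185.903201
k: max(0,(-1)−(3))=0 … min(3+(-1),3−(3))=0
  k=0: (−1)^4·185.9032/(48)·0.8252^2·0.5649^4 = +0.268525
d^3_{3,-1}(1.2006) = +0.268525

d=0.2685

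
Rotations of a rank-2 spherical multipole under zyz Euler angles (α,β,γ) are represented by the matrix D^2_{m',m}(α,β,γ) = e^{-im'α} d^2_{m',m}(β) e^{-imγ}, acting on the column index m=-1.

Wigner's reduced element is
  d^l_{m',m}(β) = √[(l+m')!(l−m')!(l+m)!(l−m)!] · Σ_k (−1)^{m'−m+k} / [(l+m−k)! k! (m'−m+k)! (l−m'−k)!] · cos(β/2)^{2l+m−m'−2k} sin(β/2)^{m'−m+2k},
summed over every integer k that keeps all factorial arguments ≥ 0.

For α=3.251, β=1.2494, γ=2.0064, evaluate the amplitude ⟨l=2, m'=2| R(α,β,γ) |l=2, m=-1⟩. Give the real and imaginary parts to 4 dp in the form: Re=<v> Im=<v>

Split into d^2_{2,-1}(β=1.2494) × two z-phases.
c=cos(1.2494/2)=0.811139, s=sin(1.2494/2)=0.584854; N=√[24·1·1·6]=12.000000
k∈{0} keeps every argument non-negative
  k=0: (−1)^3·12.0000/(6)·0.8111^1·0.5849^3 = -0.324539
d^2_{2,-1}(1.2494) = -0.324539
Attach z-rotation phases: D = e^{-i(2)(3.251)}·(-0.324539)·e^{-i(-1)(2.0064)} = +0.069807-0.316943i

Re=0.0698 Im=-0.3169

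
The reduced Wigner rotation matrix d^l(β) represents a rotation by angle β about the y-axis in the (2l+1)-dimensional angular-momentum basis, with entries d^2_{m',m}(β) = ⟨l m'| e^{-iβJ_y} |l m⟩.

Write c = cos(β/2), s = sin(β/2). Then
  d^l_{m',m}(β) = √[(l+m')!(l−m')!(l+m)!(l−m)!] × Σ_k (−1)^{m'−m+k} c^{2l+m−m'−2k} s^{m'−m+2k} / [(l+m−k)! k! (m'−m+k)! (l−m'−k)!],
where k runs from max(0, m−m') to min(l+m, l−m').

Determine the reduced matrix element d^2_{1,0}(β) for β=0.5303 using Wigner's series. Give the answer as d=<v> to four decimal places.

d=-0.5344

d^2_{1,0}(β=0.5303) via Wigner's sum:
With c≡cos(β/2)=0.965053 and s≡sin(β/2)=0.262054, N=[6·1·2·2]^{1/2}=4.898979
Admissible k: 0..1 (factorial args all ≥0)
  k=0: (−1)^1·4.8990/(2)·0.9651^3·0.2621^1 = -0.576926
  k=1: (−1)^2·4.8990/(2)·0.9651^1·0.2621^3 = +0.042540
d^2_{1,0}(0.5303) = -0.576926 +0.042540 = -0.534386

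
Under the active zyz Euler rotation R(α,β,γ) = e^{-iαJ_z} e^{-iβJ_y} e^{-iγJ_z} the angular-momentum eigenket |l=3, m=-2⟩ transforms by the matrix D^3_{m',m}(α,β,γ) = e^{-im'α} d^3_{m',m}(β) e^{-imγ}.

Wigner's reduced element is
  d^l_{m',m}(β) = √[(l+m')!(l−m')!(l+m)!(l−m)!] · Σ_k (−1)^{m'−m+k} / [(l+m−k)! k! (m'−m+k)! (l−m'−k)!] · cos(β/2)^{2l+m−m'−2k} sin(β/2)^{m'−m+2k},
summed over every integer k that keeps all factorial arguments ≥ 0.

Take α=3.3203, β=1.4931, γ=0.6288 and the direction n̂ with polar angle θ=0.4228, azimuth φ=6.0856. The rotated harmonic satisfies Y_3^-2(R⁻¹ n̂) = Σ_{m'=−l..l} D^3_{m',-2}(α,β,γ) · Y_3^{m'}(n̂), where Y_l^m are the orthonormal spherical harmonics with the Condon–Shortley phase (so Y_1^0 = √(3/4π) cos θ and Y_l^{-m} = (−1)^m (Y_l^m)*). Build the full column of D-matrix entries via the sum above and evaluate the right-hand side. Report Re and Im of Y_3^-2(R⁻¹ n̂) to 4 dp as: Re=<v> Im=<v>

Re=0.0015 Im=-0.2861

Need the full column D^3_{m',-2} for m'=−3..3 at α=3.3203, β=1.4931, γ=0.6288.
cos(β/2)=0.734036, sin(β/2)=0.679110
d^3_{-3,-2}: single k=1 term ⇒ +0.354489;  D = +0.078372-0.345718i
d^3_{-2,-2}: k∈[0..1] ⇒ +0.156424 -0.669454 = -0.513029;  D = +0.022678-0.512528i
d^3_{-1,-2}: k∈[0..1] ⇒ -0.457644 +0.783436 = +0.325792;  D = -0.043683-0.322850i
d^3_{0,-2}: k∈[0..1] ⇒ +0.733350 -0.627707 = +0.105643;  D = +0.032549+0.100504i
d^3_{1,-2}: k∈[0..1] ⇒ -0.783436 +0.335289 = -0.448147;  D = +0.211662+0.395013i
d^3_{2,-2}: k∈[0..1] ⇒ +0.573016 -0.098094 = +0.474922;  D = +0.295147+0.372074i
d^3_{3,-2}: single k=0 term ⇒ -0.259714;  D = +0.195001+0.171540i
Y_3^{m'}(θ=0.4228,φ=6.0856) and Σ D·Y over m':
  (+0.0784-0.3457i)·(+0.0239+0.0161i)  (+0.0227-0.5125i)·(+0.1448+0.0604i)  (-0.0437-0.3229i)·(+0.4106+0.0822i)  (+0.0325+0.1005i)·(+0.3942+0.0000i)  (+0.2117+0.3950i)·(-0.4106+0.0822i)  (+0.2951+0.3721i)·(+0.1448-0.0604i)  (+0.1950+0.1715i)·(-0.0239+0.0161i)
Y_3^-2(R⁻¹ n̂) = +0.001516-0.286127i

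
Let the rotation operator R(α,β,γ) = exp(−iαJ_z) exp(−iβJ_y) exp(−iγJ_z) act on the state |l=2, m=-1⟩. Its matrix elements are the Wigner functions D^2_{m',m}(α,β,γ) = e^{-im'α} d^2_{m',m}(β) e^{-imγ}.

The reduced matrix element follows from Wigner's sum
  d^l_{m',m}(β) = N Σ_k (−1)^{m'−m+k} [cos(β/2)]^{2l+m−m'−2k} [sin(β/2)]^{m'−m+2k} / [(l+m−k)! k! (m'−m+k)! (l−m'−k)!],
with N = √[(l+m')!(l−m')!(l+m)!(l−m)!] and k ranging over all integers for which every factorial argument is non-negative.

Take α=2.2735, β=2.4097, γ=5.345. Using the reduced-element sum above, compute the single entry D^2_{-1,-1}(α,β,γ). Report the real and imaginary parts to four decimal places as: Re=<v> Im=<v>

Split into d^2_{-1,-1}(β=2.4097) × two z-phases.
Half-angle: c=0.357833, s=0.933786. N=√(1·6·1·6)=6.000000
The bounds max(0,m−m')=0 and min(l+m,l−m')=1 give 2 terms
  k=0: (−1)^0·6.0000/(6)·0.3578^4·0.9338^0 = +0.016395
  k=1: (−1)^1·6.0000/(2)·0.3578^2·0.9338^2 = -0.334947
d^2_{-1,-1}(2.4097) = +0.016395 -0.334947 = -0.318552
D = (-0.646283+0.763098i)·(-0.318552)·(+0.591253-0.806486i) = -0.074322-0.309761i

Re=-0.0743 Im=-0.3098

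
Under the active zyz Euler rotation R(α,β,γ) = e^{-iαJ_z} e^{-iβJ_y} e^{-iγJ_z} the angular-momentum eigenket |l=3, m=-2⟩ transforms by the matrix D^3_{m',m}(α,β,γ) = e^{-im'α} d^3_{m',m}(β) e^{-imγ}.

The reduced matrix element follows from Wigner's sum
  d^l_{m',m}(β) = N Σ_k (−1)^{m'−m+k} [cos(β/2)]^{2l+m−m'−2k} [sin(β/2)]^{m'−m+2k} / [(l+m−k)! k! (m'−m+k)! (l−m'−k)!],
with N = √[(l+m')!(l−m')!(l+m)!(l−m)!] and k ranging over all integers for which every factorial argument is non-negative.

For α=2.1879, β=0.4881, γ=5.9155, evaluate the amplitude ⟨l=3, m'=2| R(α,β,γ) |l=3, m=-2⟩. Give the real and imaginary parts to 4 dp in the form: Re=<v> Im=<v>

Re=0.0062 Im=0.0146

First d^3_{2,-2}(β=0.4881), then the phase factors e^{-i(2)α} and e^{-i(-2)γ}:
c=cos(0.4881/2)=0.970367, s=sin(0.4881/2)=0.241635; N=√[120·1·1·120]=120.000000
k∈{0,1} keeps every argument non-negative
  k=0: (−1)^4·120.0000/(24)·0.9704^2·0.2416^4 = +0.016050
  k=1: (−1)^5·120.0000/(120)·0.9704^0·0.2416^6 = -0.000199
d^3_{2,-2}(0.4881) = +0.016050 -0.000199 = +0.015851
Attach z-rotation phases: D = e^{-i(2)(2.1879)}·(+0.015851)·e^{-i(-2)(5.9155)} = +0.006155+0.014607i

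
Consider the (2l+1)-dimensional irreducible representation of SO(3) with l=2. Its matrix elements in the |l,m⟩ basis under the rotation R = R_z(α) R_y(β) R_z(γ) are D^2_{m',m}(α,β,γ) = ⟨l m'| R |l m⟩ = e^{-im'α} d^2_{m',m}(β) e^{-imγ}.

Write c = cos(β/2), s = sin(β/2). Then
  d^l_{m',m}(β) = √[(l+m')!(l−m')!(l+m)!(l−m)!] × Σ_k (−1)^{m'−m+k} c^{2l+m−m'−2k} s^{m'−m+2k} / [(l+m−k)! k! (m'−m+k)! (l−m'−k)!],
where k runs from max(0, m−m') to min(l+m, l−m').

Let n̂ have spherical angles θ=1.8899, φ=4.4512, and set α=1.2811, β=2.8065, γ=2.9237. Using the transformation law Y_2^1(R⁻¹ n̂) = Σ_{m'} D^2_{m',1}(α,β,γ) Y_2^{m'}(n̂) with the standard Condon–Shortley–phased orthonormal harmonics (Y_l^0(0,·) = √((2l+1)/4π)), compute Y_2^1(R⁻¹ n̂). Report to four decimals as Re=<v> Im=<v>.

Need the full column D^2_{m',1} for m'=−2..2 at α=1.2811, β=2.8065, γ=2.9237.
cos(β/2)=0.166764, sin(β/2)=0.985997
d^2_{-2,1}: single k=3 term ⇒ +0.319711;  D = +0.299047-0.113075i
d^2_{-1,1}: k∈[2..3] ⇒ +0.081110 -0.945153 = -0.864043;  D = +0.061988+0.861817i
d^2_{0,1}: k∈[1..2] ⇒ +0.011201 -0.391565 = -0.380364;  D = +0.371370+0.082224i
d^2_{1,1}: k∈[0..1] ⇒ +0.000773 -0.081110 = -0.080337;  D = +0.039049-0.070208i
d^2_{2,1}: single k=0 term ⇒ -0.009146;  D = -0.006390-0.006543i
Y_2^{m'}(θ=1.8899,φ=4.4512) and Σ D·Y over m':
  (+0.2990-0.1131i)·(-0.3018-0.1738i)  (+0.0620+0.8618i)·(+0.0594-0.2223i)  (+0.3714+0.0822i)·(-0.2223+0.0000i)  (+0.0390-0.0702i)·(-0.0594-0.2223i)  (-0.0064-0.0065i)·(-0.3018+0.1738i)
Y_2^1(R⁻¹ n̂) = -0.012030-0.002324i

Re=-0.0120 Im=-0.0023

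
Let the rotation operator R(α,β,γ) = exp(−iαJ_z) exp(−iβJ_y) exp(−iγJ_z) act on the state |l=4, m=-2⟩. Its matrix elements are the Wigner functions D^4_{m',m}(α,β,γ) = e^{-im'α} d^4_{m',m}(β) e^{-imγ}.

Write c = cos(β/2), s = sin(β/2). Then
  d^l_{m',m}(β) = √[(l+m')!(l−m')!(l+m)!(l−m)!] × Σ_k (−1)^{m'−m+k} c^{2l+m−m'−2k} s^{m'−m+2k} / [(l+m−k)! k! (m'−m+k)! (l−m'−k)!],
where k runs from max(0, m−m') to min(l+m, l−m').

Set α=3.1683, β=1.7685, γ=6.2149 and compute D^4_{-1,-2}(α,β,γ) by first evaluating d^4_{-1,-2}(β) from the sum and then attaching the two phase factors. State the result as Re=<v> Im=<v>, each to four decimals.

Re=0.1267 Im=-0.0140

Split into d^4_{-1,-2}(β=1.7685) × two z-phases.
c=cos(1.7685/2)=0.633870, s=sin(1.7685/2)=0.773440; N=√[6·120·2·720]=1018.233765
The bounds max(0,m−m')=0 and min(l+m,l−m')=2 give 3 terms
  k=0: (−1)^1·1018.2338/(240)·0.6339^7·0.7734^1 = -0.134916
  k=1: (−1)^2·1018.2338/(48)·0.6339^5·0.7734^3 = +1.004352
  k=2: (−1)^3·1018.2338/(72)·0.6339^3·0.7734^5 = -0.996891
d^4_{-1,-2}(1.7685) = -0.134916 +1.004352 -0.996891 = -0.127455
D = (-0.999643-0.026704i)·(-0.127455)·(+0.990689-0.136146i) = +0.126686-0.013974i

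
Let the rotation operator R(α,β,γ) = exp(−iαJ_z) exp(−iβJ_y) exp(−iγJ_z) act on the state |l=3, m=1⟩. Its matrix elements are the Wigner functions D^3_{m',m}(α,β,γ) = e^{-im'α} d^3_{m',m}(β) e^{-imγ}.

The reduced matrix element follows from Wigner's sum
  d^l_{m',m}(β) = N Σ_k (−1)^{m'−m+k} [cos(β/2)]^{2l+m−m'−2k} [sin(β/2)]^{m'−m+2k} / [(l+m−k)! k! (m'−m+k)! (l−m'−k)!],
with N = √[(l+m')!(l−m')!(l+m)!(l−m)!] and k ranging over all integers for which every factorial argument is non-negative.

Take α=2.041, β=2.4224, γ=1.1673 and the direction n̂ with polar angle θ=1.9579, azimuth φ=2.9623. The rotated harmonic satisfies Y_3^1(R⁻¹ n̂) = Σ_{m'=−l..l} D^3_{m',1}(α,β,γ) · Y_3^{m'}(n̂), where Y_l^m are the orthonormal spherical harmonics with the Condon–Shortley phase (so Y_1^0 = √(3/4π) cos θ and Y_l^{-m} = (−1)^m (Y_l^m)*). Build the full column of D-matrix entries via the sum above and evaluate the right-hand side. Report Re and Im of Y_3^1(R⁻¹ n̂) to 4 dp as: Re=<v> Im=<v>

Need the full column D^3_{m',1} for m'=−3..3 at α=2.041, β=2.4224, γ=1.1673.
cos(β/2)=0.351896, sin(β/2)=0.936039
d^3_{-3,1}: single k=4 term ⇒ +0.368172;  D = +0.088699-0.357328i
d^3_{-2,1}: k∈[3..4] ⇒ +0.226025 -0.799621 = -0.573597;  D = +0.558895-0.129031i
d^3_{-1,1}: k∈[2..4] ⇒ +0.080612 -0.760493 +0.672610 = -0.007271;  D = -0.004668-0.005575i
d^3_{0,1}: k∈[1..3] ⇒ +0.017497 -0.371397 +0.875941 = +0.522041;  D = +0.204972-0.480118i
d^3_{1,1}: k∈[0..2] ⇒ +0.001899 -0.107482 +0.570370 = +0.464786;  D = -0.463753+0.030982i
d^3_{2,1}: k∈[0..1] ⇒ -0.015972 +0.226025 = +0.210053;  D = +0.107439+0.180497i
d^3_{3,1}: single k=0 term ⇒ +0.052035;  D = +0.027802-0.043985i
Y_3^{m'}(θ=1.9579,φ=2.9623) and Σ D·Y over m':
  (+0.0887-0.3573i)·(-0.2845-0.1697i)  (+0.5589-0.1290i)·(-0.3098-0.1161i)  (-0.0047-0.0056i)·(+0.0846+0.0153i)  (+0.2050-0.4801i)·(+0.3222+0.0000i)  (-0.4638+0.0310i)·(-0.0846+0.0153i)  (+0.1074+0.1805i)·(-0.3098+0.1161i)  (+0.0278-0.0440i)·(+0.2845-0.1697i)
Y_3^1(R⁻¹ n̂) = -0.223275-0.163979i

Re=-0.2233 Im=-0.1640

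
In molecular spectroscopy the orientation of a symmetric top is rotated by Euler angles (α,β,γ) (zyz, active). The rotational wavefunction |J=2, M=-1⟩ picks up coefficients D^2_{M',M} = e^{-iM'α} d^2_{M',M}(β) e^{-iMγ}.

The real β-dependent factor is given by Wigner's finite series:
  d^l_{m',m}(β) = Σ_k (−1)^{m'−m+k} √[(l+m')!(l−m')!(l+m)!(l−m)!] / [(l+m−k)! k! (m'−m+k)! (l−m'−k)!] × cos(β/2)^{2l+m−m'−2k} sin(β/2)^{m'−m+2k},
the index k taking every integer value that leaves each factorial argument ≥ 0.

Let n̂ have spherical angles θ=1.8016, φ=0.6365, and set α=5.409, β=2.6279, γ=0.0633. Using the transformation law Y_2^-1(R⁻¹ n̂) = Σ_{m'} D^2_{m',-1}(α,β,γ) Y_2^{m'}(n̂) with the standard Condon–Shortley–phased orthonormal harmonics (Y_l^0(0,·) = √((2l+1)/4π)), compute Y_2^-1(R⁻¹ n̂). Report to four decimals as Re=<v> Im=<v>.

Need the full column D^2_{m',-1} for m'=−2..2 at α=5.409, β=2.6279, γ=0.0633.
cos(β/2)=0.254032, sin(β/2)=0.967196
d^2_{-2,-1}: single k=1 term ⇒ +0.031711;  D = -0.003616-0.031504i
d^2_{-1,-1}: k∈[0..1] ⇒ +0.004164 -0.181103 = -0.176939;  D = -0.121885+0.128262i
d^2_{0,-1}: k∈[0..1] ⇒ -0.038838 +0.562998 = +0.524160;  D = +0.523110+0.033157i
d^2_{1,-1}: k∈[0..1] ⇒ +0.181103 -0.875100 = -0.693997;  D = -0.410719-0.559412i
d^2_{2,-1}: single k=0 term ⇒ -0.459686;  D = +0.109659-0.446415i
Y_2^{m'}(θ=1.8016,φ=0.6365) and Σ D·Y over m':
  (-0.0036-0.0315i)·(+0.1074-0.3499i)  (-0.1219+0.1283i)·(-0.1384+0.1023i)  (+0.5231+0.0332i)·(-0.2659+0.0000i)  (-0.4107-0.5594i)·(+0.1384+0.1023i)  (+0.1097-0.4464i)·(+0.1074+0.3499i)
Y_2^-1(R⁻¹ n̂) = +0.021632-0.170113i

Re=0.0216 Im=-0.1701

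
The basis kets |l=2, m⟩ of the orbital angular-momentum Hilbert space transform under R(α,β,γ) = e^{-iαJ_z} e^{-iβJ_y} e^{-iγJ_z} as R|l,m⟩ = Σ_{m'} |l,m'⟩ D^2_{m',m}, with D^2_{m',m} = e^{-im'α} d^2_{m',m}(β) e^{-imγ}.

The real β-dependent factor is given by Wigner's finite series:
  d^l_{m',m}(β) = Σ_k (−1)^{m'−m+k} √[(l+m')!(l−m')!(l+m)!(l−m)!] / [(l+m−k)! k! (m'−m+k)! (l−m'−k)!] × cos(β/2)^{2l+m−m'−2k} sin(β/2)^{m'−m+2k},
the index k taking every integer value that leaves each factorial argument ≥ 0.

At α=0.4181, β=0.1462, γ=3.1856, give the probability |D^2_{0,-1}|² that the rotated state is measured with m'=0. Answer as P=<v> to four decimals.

P=0.0312

D^2_{0,-1}(0.4181,0.1462,3.1856) = e^{-i·0·0.4181}·d^2_{0,-1}(0.1462)·e^{-i·-1·3.1856}. Compute d first:
c=cos(0.1462/2)=0.997329, s=sin(0.1462/2)=0.073035; N=√[2·2·1·6]=4.898979
k∈{0,1} keeps every argument non-negative
  k=0: (−1)^1·4.8990/(2)·0.9973^3·0.0730^1 = -0.177469
  k=1: (−1)^2·4.8990/(2)·0.9973^1·0.0730^3 = +0.000952
d^2_{0,-1}(0.1462) = -0.177469 +0.000952 = -0.176517
|D^2_{0,-1}|² = |d^2_{0,-1}(β)|² = (-0.176517)² = 0.031158 (the z-rotation phases have unit modulus)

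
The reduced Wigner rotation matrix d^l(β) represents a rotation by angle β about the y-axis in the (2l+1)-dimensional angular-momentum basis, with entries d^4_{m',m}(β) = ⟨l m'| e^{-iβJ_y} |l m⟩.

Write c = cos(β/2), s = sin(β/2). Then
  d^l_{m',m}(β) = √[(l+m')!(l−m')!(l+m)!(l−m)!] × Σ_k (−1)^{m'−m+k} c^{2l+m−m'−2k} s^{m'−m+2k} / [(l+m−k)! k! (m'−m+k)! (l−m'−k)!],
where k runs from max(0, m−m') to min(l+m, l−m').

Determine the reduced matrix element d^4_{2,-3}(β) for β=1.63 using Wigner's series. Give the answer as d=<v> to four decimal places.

d=-0.4618

d^4_{2,-3}(β=1.63) via Wigner's sum:
With c≡cos(β/2)=0.685868 and s≡sin(β/2)=0.727726, N=[720·2·1·5040]^{1/2}=2693.993318
Admissible k: 0..1 (factorial args all ≥0)
  k=0: (−1)^5·2693.9933/(240)·0.6859^3·0.7277^5 = -0.739173
  k=1: (−1)^6·2693.9933/(720)·0.6859^1·0.7277^7 = +0.277382
d^4_{2,-3}(1.63) = -0.739173 +0.277382 = -0.461791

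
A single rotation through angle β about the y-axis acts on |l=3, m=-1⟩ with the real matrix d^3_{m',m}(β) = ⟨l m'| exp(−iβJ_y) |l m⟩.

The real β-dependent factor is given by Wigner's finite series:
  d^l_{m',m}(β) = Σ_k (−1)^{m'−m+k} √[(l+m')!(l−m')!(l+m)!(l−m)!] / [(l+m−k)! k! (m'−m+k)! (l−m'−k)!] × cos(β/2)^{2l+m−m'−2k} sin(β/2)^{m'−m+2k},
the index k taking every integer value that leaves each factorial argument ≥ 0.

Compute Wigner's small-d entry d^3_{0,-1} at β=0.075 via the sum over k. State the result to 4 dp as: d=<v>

d=-0.1289

d^3_{0,-1}(β=0.075) via Wigner's sum:
c=cos(0.075/2)=0.999297, s=sin(0.075/2)=0.037491; N=√[6·6·2·24]=41.569219
k∈{0,1,2} keeps every argument non-negative
  k=0: (−1)^1·41.5692/(12)·0.9993^5·0.0375^1 = -0.129417
  k=1: (−1)^2·41.5692/(4)·0.9993^3·0.0375^3 = +0.000546
  k=2: (−1)^3·41.5692/(12)·0.9993^1·0.0375^5 = -0.000000
d^3_{0,-1}(0.075) = -0.129417 +0.000546 -0.000000 = -0.128871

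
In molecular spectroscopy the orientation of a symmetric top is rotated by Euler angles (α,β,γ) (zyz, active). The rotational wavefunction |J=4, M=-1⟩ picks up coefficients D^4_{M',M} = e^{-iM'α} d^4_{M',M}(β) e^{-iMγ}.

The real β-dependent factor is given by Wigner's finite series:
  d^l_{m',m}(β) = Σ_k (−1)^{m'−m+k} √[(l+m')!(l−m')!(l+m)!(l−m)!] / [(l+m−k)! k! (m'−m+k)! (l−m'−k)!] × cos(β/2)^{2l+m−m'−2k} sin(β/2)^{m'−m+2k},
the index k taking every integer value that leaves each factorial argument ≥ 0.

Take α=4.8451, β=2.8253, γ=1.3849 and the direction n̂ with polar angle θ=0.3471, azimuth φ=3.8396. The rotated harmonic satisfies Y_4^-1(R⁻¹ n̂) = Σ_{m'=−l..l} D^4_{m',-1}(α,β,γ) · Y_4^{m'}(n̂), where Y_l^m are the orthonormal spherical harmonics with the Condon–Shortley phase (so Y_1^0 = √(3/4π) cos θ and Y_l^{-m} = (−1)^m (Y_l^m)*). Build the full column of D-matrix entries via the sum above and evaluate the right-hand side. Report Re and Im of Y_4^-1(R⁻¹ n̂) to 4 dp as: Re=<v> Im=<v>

Need the full column D^4_{m',-1} for m'=−4..4 at α=4.8451, β=2.8253, γ=1.3849.
cos(β/2)=0.157488, sin(β/2)=0.987521
d^4_{-4,-1}: single k=3 term ⇒ +0.000698;  D = -0.000236+0.000657i
d^4_{-3,-1}: k∈[2..3] ⇒ +0.000118 -0.007739 = -0.007621;  D = +0.007450+0.001605i
d^4_{-2,-1}: k∈[1..3] ⇒ +0.000010 -0.001979 +0.051879 = +0.049910;  D = +0.003965-0.049752i
d^4_{-1,-1}: k∈[0..3] ⇒ +0.000000 -0.000223 +0.017551 -0.230024 = -0.212696;  D = -0.212395+0.011307i
d^4_{0,-1}: k∈[0..3] ⇒ -0.000011 +0.002503 -0.098433 +0.645040 = +0.549100;  D = +0.101489+0.539639i
d^4_{1,-1}: k∈[0..3] ⇒ +0.000149 -0.017551 +0.345035 -0.904421 = -0.576787;  D = +0.547759-0.180675i
d^4_{2,-1}: k∈[0..2] ⇒ -0.001319 +0.077818 -0.611938 = -0.535440;  D = +0.233533+0.481828i
d^4_{3,-1}: k∈[0..1] ⇒ +0.007739 -0.182576 = -0.174836;  D = -0.145857+0.096403i
d^4_{4,-1}: single k=0 term ⇒ -0.027452;  D = -0.018034-0.020697i
Y_4^{m'}(θ=0.3471,φ=3.8396) and Σ D·Y over m':
  (-0.0002+0.0007i)·(-0.0056-0.0020i)  (+0.0075+0.0016i)·(+0.0232+0.0401i)  (+0.0040-0.0498i)·(+0.0349-0.1978i)  (-0.2124+0.0113i)·(-0.3698+0.3103i)  (+0.1015+0.5396i)·(+0.4062+0.0000i)  (+0.5478-0.1807i)·(+0.3698+0.3103i)  (+0.2335+0.4818i)·(+0.0349+0.1978i)  (-0.1459+0.0964i)·(-0.0232+0.0401i)  (-0.0180-0.0207i)·(-0.0056+0.0020i)
Y_4^-1(R⁻¹ n̂) = +0.277804+0.305095i

Re=0.2778 Im=0.3051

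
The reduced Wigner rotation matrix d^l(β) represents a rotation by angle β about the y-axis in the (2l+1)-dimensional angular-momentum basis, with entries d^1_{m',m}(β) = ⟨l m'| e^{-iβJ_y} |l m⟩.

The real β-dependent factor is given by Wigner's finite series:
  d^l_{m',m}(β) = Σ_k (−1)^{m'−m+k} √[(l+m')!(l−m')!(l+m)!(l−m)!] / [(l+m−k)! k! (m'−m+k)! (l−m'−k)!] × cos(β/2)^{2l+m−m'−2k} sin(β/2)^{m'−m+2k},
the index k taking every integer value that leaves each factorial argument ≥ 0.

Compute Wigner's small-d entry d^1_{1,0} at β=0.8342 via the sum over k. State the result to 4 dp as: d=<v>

d^1_{1,0}(β=0.8342) via Wigner's sum:
With c≡cos(β/2)=0.914268 and s≡sin(β/2)=0.405111, N=[2·1·1·1]^{1/2}=1.414214
k∈{0} keeps every argument non-negative
  k=0: (−1)^1·1.4142/(1)·0.9143^1·0.4051^1 = -0.523796
d^1_{1,0}(0.8342) = -0.523796

d=-0.5238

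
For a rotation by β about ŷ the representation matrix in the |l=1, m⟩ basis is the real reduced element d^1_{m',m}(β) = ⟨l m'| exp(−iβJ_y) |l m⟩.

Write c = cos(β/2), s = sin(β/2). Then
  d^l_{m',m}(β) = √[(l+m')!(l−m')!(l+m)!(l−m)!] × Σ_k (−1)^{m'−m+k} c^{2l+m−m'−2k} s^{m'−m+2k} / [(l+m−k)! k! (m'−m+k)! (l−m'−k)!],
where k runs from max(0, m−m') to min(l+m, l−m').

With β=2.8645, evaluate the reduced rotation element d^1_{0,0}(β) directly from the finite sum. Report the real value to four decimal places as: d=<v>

d^1_{0,0}(β=2.8645) via Wigner's sum:
c=cos(2.8645/2)=0.138104, s=sin(2.8645/2)=0.990418; N=√[1·1·1·1]=1.000000
k: max(0,(0)−(0))=0 … min(1+(0),1−(0))=1
  k=0: (−1)^0·1.0000/(1)·0.1381^2·0.9904^0 = +0.019073
  k=1: (−1)^1·1.0000/(1)·0.1381^0·0.9904^2 = -0.980927
d^1_{0,0}(2.8645) = +0.019073 -0.980927 = -0.961855

d=-0.9619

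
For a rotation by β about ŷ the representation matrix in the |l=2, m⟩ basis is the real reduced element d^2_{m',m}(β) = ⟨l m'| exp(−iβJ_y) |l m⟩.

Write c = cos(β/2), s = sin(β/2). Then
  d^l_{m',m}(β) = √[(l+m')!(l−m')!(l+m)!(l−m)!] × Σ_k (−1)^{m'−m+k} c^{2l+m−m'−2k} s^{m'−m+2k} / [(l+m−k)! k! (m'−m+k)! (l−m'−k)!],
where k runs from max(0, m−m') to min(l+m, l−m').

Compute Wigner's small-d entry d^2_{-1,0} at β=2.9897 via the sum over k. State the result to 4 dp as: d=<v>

d=-0.1832

d^2_{-1,0}(β=2.9897) via Wigner's sum:
c=cos(2.9897/2)=0.075873, s=sin(2.9897/2)=0.997117; N=√[1·6·2·2]=4.898979
The bounds max(0,m−m')=1 and min(l+m,l−m')=2 give 2 terms
  k=1: (−1)^0·4.8990/(2)·0.0759^3·0.9971^1 = +0.001067
  k=2: (−1)^1·4.8990/(2)·0.0759^1·0.9971^3 = -0.184248
d^2_{-1,0}(2.9897) = +0.001067 -0.184248 = -0.183182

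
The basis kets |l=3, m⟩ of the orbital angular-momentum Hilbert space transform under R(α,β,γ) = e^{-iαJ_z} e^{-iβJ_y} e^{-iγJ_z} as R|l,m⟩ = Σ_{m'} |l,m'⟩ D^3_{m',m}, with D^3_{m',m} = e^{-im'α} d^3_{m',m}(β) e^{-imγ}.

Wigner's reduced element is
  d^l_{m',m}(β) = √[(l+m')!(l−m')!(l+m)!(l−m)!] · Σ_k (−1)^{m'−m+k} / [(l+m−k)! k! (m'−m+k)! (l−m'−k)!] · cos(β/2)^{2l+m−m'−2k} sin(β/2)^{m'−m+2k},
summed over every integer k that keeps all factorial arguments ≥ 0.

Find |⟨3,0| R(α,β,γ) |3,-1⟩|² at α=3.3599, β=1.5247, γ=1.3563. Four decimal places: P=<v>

Split into d^3_{0,-1}(β=1.5247) × two z-phases.
c=cos(1.5247/2)=0.723215, s=sin(1.5247/2)=0.690623; N=√[6·6·2·24]=41.569219
k: max(0,(-1)−(0))=0 … min(3+(-1),3−(0))=2
  k=0: (−1)^1·41.5692/(12)·0.7232^5·0.6906^1 = -0.473335
  k=1: (−1)^2·41.5692/(4)·0.7232^3·0.6906^3 = +1.294903
  k=2: (−1)^3·41.5692/(12)·0.7232^1·0.6906^5 = -0.393607
d^3_{0,-1}(1.5247) = -0.473335 +1.294903 -0.393607 = +0.427960
|D^3_{0,-1}|² = |d^3_{0,-1}(β)|² = (+0.427960)² = 0.183150 (the z-rotation phases have unit modulus)

P=0.1832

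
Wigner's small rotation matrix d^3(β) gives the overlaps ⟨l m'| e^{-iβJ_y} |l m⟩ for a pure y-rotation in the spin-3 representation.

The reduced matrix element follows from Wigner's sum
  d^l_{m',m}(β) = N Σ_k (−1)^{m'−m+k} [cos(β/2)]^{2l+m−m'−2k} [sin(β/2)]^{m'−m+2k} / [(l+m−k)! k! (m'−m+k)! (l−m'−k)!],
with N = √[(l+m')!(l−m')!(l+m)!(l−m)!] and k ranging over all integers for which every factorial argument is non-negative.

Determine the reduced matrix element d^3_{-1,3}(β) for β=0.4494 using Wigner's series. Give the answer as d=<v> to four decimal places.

d=0.0091

d^3_{-1,3}(β=0.4494) via Wigner's sum:
Half-angle: c=0.974861, s=0.222814. N=√(2·24·720·1)=185.903201
Admissible k: 4..4 (factorial args all ≥0)
  k=4: (−1)^0·185.9032/(48)·0.9749^2·0.2228^4 = +0.009072
d^3_{-1,3}(0.4494) = +0.009072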